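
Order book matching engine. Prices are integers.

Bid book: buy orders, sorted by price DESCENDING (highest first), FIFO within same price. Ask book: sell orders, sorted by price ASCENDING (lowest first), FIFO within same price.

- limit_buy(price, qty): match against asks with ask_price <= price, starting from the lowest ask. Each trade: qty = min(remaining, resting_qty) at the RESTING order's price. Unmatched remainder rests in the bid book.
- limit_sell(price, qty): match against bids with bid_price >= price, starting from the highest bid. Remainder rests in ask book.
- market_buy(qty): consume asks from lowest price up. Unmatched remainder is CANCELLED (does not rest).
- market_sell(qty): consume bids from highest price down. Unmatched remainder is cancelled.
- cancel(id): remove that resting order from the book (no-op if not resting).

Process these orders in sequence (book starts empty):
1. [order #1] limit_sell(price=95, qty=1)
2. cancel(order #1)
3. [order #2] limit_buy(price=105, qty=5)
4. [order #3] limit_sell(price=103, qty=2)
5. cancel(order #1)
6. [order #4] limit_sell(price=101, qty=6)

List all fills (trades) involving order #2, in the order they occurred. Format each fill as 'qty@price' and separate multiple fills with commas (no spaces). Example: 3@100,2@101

Answer: 2@105,3@105

Derivation:
After op 1 [order #1] limit_sell(price=95, qty=1): fills=none; bids=[-] asks=[#1:1@95]
After op 2 cancel(order #1): fills=none; bids=[-] asks=[-]
After op 3 [order #2] limit_buy(price=105, qty=5): fills=none; bids=[#2:5@105] asks=[-]
After op 4 [order #3] limit_sell(price=103, qty=2): fills=#2x#3:2@105; bids=[#2:3@105] asks=[-]
After op 5 cancel(order #1): fills=none; bids=[#2:3@105] asks=[-]
After op 6 [order #4] limit_sell(price=101, qty=6): fills=#2x#4:3@105; bids=[-] asks=[#4:3@101]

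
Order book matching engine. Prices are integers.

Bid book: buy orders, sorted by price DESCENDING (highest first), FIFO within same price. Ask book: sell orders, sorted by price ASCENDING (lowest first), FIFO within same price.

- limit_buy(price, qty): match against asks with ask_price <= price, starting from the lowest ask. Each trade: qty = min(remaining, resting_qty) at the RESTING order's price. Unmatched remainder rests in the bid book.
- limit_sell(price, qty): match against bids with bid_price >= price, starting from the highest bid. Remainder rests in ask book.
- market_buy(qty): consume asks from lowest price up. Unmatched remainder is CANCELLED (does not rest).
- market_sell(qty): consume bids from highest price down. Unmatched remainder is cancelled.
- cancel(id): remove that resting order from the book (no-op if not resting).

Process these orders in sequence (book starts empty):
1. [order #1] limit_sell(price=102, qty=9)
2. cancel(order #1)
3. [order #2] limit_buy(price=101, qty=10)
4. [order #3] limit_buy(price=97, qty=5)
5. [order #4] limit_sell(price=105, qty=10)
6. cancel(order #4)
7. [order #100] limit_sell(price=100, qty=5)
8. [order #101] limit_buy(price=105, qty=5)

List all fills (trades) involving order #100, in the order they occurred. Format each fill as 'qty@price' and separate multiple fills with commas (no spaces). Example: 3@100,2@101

After op 1 [order #1] limit_sell(price=102, qty=9): fills=none; bids=[-] asks=[#1:9@102]
After op 2 cancel(order #1): fills=none; bids=[-] asks=[-]
After op 3 [order #2] limit_buy(price=101, qty=10): fills=none; bids=[#2:10@101] asks=[-]
After op 4 [order #3] limit_buy(price=97, qty=5): fills=none; bids=[#2:10@101 #3:5@97] asks=[-]
After op 5 [order #4] limit_sell(price=105, qty=10): fills=none; bids=[#2:10@101 #3:5@97] asks=[#4:10@105]
After op 6 cancel(order #4): fills=none; bids=[#2:10@101 #3:5@97] asks=[-]
After op 7 [order #100] limit_sell(price=100, qty=5): fills=#2x#100:5@101; bids=[#2:5@101 #3:5@97] asks=[-]
After op 8 [order #101] limit_buy(price=105, qty=5): fills=none; bids=[#101:5@105 #2:5@101 #3:5@97] asks=[-]

Answer: 5@101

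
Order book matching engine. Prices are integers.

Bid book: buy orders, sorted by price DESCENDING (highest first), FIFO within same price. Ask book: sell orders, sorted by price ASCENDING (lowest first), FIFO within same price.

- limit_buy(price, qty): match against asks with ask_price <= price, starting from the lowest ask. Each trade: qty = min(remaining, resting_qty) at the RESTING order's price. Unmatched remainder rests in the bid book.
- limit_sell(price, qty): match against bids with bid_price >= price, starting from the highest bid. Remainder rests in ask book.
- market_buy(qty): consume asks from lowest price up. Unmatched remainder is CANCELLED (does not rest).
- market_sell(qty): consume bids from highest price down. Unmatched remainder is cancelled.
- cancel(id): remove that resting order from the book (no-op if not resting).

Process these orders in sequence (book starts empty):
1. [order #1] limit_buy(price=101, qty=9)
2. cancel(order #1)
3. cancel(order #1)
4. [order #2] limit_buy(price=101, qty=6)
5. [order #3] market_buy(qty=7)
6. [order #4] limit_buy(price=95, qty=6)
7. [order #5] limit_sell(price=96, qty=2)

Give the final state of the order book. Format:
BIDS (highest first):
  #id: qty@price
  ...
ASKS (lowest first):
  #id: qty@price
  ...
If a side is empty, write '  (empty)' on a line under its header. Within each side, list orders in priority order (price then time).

Answer: BIDS (highest first):
  #2: 4@101
  #4: 6@95
ASKS (lowest first):
  (empty)

Derivation:
After op 1 [order #1] limit_buy(price=101, qty=9): fills=none; bids=[#1:9@101] asks=[-]
After op 2 cancel(order #1): fills=none; bids=[-] asks=[-]
After op 3 cancel(order #1): fills=none; bids=[-] asks=[-]
After op 4 [order #2] limit_buy(price=101, qty=6): fills=none; bids=[#2:6@101] asks=[-]
After op 5 [order #3] market_buy(qty=7): fills=none; bids=[#2:6@101] asks=[-]
After op 6 [order #4] limit_buy(price=95, qty=6): fills=none; bids=[#2:6@101 #4:6@95] asks=[-]
After op 7 [order #5] limit_sell(price=96, qty=2): fills=#2x#5:2@101; bids=[#2:4@101 #4:6@95] asks=[-]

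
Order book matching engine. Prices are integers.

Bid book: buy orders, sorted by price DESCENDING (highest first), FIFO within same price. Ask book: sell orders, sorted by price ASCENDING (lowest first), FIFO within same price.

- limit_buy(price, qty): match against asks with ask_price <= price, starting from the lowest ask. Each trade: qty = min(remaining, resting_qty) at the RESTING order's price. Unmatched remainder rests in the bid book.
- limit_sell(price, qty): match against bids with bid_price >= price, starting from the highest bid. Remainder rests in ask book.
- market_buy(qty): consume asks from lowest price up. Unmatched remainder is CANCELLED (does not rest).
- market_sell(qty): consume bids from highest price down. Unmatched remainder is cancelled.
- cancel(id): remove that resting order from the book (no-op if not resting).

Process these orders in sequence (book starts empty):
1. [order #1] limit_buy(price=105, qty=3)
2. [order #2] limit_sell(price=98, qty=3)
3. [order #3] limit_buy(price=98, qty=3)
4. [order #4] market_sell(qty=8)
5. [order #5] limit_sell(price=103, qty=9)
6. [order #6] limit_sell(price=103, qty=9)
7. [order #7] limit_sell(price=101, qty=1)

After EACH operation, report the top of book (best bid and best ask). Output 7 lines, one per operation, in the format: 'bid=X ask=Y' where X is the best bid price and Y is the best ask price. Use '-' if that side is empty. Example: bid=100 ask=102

After op 1 [order #1] limit_buy(price=105, qty=3): fills=none; bids=[#1:3@105] asks=[-]
After op 2 [order #2] limit_sell(price=98, qty=3): fills=#1x#2:3@105; bids=[-] asks=[-]
After op 3 [order #3] limit_buy(price=98, qty=3): fills=none; bids=[#3:3@98] asks=[-]
After op 4 [order #4] market_sell(qty=8): fills=#3x#4:3@98; bids=[-] asks=[-]
After op 5 [order #5] limit_sell(price=103, qty=9): fills=none; bids=[-] asks=[#5:9@103]
After op 6 [order #6] limit_sell(price=103, qty=9): fills=none; bids=[-] asks=[#5:9@103 #6:9@103]
After op 7 [order #7] limit_sell(price=101, qty=1): fills=none; bids=[-] asks=[#7:1@101 #5:9@103 #6:9@103]

Answer: bid=105 ask=-
bid=- ask=-
bid=98 ask=-
bid=- ask=-
bid=- ask=103
bid=- ask=103
bid=- ask=101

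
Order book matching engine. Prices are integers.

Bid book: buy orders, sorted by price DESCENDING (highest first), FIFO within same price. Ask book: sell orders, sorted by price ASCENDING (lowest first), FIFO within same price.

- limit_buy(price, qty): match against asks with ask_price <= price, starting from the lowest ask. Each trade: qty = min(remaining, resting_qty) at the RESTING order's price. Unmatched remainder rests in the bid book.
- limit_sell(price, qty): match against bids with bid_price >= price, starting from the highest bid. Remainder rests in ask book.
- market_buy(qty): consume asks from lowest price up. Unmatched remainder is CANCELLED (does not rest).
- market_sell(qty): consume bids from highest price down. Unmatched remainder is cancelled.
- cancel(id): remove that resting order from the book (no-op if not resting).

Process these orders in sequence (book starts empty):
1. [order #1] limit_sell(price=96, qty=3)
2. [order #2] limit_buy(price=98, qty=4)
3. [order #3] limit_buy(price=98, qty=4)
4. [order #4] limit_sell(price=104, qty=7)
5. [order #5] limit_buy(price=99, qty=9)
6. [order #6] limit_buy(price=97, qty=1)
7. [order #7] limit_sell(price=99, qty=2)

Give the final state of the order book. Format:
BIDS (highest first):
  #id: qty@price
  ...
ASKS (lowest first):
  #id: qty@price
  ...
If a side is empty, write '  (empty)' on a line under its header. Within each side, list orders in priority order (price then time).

Answer: BIDS (highest first):
  #5: 7@99
  #2: 1@98
  #3: 4@98
  #6: 1@97
ASKS (lowest first):
  #4: 7@104

Derivation:
After op 1 [order #1] limit_sell(price=96, qty=3): fills=none; bids=[-] asks=[#1:3@96]
After op 2 [order #2] limit_buy(price=98, qty=4): fills=#2x#1:3@96; bids=[#2:1@98] asks=[-]
After op 3 [order #3] limit_buy(price=98, qty=4): fills=none; bids=[#2:1@98 #3:4@98] asks=[-]
After op 4 [order #4] limit_sell(price=104, qty=7): fills=none; bids=[#2:1@98 #3:4@98] asks=[#4:7@104]
After op 5 [order #5] limit_buy(price=99, qty=9): fills=none; bids=[#5:9@99 #2:1@98 #3:4@98] asks=[#4:7@104]
After op 6 [order #6] limit_buy(price=97, qty=1): fills=none; bids=[#5:9@99 #2:1@98 #3:4@98 #6:1@97] asks=[#4:7@104]
After op 7 [order #7] limit_sell(price=99, qty=2): fills=#5x#7:2@99; bids=[#5:7@99 #2:1@98 #3:4@98 #6:1@97] asks=[#4:7@104]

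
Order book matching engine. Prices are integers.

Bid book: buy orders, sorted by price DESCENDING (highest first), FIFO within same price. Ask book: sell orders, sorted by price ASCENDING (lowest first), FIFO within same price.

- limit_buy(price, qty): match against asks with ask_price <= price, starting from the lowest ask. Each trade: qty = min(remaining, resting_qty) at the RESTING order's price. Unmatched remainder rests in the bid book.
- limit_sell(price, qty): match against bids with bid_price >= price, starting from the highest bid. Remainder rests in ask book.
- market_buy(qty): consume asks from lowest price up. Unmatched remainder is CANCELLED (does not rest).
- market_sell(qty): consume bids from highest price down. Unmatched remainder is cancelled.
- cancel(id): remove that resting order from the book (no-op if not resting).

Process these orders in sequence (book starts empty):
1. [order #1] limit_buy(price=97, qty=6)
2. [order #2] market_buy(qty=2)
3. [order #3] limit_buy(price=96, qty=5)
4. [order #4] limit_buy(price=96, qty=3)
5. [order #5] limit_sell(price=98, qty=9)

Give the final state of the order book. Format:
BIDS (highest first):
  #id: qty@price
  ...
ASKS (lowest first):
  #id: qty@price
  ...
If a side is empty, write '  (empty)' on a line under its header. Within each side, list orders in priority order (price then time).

Answer: BIDS (highest first):
  #1: 6@97
  #3: 5@96
  #4: 3@96
ASKS (lowest first):
  #5: 9@98

Derivation:
After op 1 [order #1] limit_buy(price=97, qty=6): fills=none; bids=[#1:6@97] asks=[-]
After op 2 [order #2] market_buy(qty=2): fills=none; bids=[#1:6@97] asks=[-]
After op 3 [order #3] limit_buy(price=96, qty=5): fills=none; bids=[#1:6@97 #3:5@96] asks=[-]
After op 4 [order #4] limit_buy(price=96, qty=3): fills=none; bids=[#1:6@97 #3:5@96 #4:3@96] asks=[-]
After op 5 [order #5] limit_sell(price=98, qty=9): fills=none; bids=[#1:6@97 #3:5@96 #4:3@96] asks=[#5:9@98]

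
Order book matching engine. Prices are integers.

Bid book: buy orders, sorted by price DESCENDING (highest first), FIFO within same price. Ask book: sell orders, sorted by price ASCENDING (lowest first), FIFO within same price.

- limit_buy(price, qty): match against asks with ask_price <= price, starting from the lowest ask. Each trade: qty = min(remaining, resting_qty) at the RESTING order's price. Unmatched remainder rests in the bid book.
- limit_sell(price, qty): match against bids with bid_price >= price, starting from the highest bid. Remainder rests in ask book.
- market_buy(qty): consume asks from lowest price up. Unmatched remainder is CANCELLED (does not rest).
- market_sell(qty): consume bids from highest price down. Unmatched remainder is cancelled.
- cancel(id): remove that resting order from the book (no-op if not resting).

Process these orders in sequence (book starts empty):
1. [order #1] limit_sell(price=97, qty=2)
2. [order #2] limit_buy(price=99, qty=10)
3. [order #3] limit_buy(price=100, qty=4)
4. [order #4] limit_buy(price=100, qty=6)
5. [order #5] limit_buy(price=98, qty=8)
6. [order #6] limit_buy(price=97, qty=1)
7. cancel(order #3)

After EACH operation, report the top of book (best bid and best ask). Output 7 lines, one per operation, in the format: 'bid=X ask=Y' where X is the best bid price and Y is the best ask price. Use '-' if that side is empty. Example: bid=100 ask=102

Answer: bid=- ask=97
bid=99 ask=-
bid=100 ask=-
bid=100 ask=-
bid=100 ask=-
bid=100 ask=-
bid=100 ask=-

Derivation:
After op 1 [order #1] limit_sell(price=97, qty=2): fills=none; bids=[-] asks=[#1:2@97]
After op 2 [order #2] limit_buy(price=99, qty=10): fills=#2x#1:2@97; bids=[#2:8@99] asks=[-]
After op 3 [order #3] limit_buy(price=100, qty=4): fills=none; bids=[#3:4@100 #2:8@99] asks=[-]
After op 4 [order #4] limit_buy(price=100, qty=6): fills=none; bids=[#3:4@100 #4:6@100 #2:8@99] asks=[-]
After op 5 [order #5] limit_buy(price=98, qty=8): fills=none; bids=[#3:4@100 #4:6@100 #2:8@99 #5:8@98] asks=[-]
After op 6 [order #6] limit_buy(price=97, qty=1): fills=none; bids=[#3:4@100 #4:6@100 #2:8@99 #5:8@98 #6:1@97] asks=[-]
After op 7 cancel(order #3): fills=none; bids=[#4:6@100 #2:8@99 #5:8@98 #6:1@97] asks=[-]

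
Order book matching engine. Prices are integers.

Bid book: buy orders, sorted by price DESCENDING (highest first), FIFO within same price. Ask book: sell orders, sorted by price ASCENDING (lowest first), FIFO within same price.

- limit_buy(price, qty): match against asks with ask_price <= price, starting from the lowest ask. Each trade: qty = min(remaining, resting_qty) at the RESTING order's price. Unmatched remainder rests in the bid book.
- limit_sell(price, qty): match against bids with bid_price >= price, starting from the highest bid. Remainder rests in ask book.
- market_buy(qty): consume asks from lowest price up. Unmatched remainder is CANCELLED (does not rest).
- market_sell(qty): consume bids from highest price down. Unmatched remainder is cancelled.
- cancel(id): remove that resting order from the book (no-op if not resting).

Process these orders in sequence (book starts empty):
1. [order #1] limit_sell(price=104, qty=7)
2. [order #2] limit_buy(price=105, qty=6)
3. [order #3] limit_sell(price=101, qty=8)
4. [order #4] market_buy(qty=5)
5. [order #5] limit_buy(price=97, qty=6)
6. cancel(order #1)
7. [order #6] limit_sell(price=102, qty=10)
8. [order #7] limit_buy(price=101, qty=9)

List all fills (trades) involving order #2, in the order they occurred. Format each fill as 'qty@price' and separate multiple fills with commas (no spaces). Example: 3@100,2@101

Answer: 6@104

Derivation:
After op 1 [order #1] limit_sell(price=104, qty=7): fills=none; bids=[-] asks=[#1:7@104]
After op 2 [order #2] limit_buy(price=105, qty=6): fills=#2x#1:6@104; bids=[-] asks=[#1:1@104]
After op 3 [order #3] limit_sell(price=101, qty=8): fills=none; bids=[-] asks=[#3:8@101 #1:1@104]
After op 4 [order #4] market_buy(qty=5): fills=#4x#3:5@101; bids=[-] asks=[#3:3@101 #1:1@104]
After op 5 [order #5] limit_buy(price=97, qty=6): fills=none; bids=[#5:6@97] asks=[#3:3@101 #1:1@104]
After op 6 cancel(order #1): fills=none; bids=[#5:6@97] asks=[#3:3@101]
After op 7 [order #6] limit_sell(price=102, qty=10): fills=none; bids=[#5:6@97] asks=[#3:3@101 #6:10@102]
After op 8 [order #7] limit_buy(price=101, qty=9): fills=#7x#3:3@101; bids=[#7:6@101 #5:6@97] asks=[#6:10@102]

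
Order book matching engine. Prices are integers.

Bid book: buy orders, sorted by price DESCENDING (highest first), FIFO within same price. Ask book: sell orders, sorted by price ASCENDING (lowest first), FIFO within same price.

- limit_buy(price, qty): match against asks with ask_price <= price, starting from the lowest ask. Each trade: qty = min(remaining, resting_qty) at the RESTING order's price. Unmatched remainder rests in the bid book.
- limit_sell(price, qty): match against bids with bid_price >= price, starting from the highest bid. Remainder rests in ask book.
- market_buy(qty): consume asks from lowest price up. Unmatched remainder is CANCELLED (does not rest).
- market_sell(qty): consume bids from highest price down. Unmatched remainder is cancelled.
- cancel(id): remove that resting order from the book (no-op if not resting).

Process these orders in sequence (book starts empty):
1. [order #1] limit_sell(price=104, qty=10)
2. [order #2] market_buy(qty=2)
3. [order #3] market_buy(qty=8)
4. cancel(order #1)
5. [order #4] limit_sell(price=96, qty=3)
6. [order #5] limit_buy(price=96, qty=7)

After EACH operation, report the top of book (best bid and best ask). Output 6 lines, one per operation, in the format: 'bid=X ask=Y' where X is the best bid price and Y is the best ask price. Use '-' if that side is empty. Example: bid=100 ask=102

Answer: bid=- ask=104
bid=- ask=104
bid=- ask=-
bid=- ask=-
bid=- ask=96
bid=96 ask=-

Derivation:
After op 1 [order #1] limit_sell(price=104, qty=10): fills=none; bids=[-] asks=[#1:10@104]
After op 2 [order #2] market_buy(qty=2): fills=#2x#1:2@104; bids=[-] asks=[#1:8@104]
After op 3 [order #3] market_buy(qty=8): fills=#3x#1:8@104; bids=[-] asks=[-]
After op 4 cancel(order #1): fills=none; bids=[-] asks=[-]
After op 5 [order #4] limit_sell(price=96, qty=3): fills=none; bids=[-] asks=[#4:3@96]
After op 6 [order #5] limit_buy(price=96, qty=7): fills=#5x#4:3@96; bids=[#5:4@96] asks=[-]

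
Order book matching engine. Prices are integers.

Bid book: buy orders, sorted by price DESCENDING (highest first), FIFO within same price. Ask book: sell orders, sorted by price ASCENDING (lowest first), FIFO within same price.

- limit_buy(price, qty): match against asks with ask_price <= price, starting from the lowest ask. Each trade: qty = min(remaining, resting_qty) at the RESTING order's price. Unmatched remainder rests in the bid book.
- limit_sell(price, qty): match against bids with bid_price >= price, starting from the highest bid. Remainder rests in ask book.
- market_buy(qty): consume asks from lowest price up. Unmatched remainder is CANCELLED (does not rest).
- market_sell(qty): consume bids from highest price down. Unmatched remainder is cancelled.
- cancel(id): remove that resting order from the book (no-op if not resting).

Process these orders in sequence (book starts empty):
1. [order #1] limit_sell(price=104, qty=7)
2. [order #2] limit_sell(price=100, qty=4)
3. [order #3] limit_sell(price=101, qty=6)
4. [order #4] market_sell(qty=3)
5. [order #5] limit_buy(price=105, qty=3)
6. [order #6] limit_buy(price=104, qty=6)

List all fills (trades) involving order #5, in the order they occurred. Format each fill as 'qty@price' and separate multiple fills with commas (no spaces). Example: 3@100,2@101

After op 1 [order #1] limit_sell(price=104, qty=7): fills=none; bids=[-] asks=[#1:7@104]
After op 2 [order #2] limit_sell(price=100, qty=4): fills=none; bids=[-] asks=[#2:4@100 #1:7@104]
After op 3 [order #3] limit_sell(price=101, qty=6): fills=none; bids=[-] asks=[#2:4@100 #3:6@101 #1:7@104]
After op 4 [order #4] market_sell(qty=3): fills=none; bids=[-] asks=[#2:4@100 #3:6@101 #1:7@104]
After op 5 [order #5] limit_buy(price=105, qty=3): fills=#5x#2:3@100; bids=[-] asks=[#2:1@100 #3:6@101 #1:7@104]
After op 6 [order #6] limit_buy(price=104, qty=6): fills=#6x#2:1@100 #6x#3:5@101; bids=[-] asks=[#3:1@101 #1:7@104]

Answer: 3@100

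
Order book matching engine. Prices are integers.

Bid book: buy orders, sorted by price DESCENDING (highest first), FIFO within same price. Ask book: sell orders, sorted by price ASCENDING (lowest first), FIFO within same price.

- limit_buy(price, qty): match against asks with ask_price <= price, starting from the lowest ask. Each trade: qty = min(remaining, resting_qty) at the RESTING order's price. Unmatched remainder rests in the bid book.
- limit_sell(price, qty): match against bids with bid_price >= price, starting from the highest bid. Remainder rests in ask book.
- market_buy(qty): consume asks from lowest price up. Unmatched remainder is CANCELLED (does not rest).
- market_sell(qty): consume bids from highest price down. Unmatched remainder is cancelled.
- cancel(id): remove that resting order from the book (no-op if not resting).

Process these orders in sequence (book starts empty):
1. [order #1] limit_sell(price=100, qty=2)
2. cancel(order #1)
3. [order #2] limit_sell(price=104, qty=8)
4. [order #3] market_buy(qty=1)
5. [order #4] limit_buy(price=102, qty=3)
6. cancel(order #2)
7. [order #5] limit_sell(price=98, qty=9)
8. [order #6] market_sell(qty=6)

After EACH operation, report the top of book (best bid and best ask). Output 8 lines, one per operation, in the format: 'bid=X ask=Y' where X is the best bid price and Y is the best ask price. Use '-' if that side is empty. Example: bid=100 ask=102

Answer: bid=- ask=100
bid=- ask=-
bid=- ask=104
bid=- ask=104
bid=102 ask=104
bid=102 ask=-
bid=- ask=98
bid=- ask=98

Derivation:
After op 1 [order #1] limit_sell(price=100, qty=2): fills=none; bids=[-] asks=[#1:2@100]
After op 2 cancel(order #1): fills=none; bids=[-] asks=[-]
After op 3 [order #2] limit_sell(price=104, qty=8): fills=none; bids=[-] asks=[#2:8@104]
After op 4 [order #3] market_buy(qty=1): fills=#3x#2:1@104; bids=[-] asks=[#2:7@104]
After op 5 [order #4] limit_buy(price=102, qty=3): fills=none; bids=[#4:3@102] asks=[#2:7@104]
After op 6 cancel(order #2): fills=none; bids=[#4:3@102] asks=[-]
After op 7 [order #5] limit_sell(price=98, qty=9): fills=#4x#5:3@102; bids=[-] asks=[#5:6@98]
After op 8 [order #6] market_sell(qty=6): fills=none; bids=[-] asks=[#5:6@98]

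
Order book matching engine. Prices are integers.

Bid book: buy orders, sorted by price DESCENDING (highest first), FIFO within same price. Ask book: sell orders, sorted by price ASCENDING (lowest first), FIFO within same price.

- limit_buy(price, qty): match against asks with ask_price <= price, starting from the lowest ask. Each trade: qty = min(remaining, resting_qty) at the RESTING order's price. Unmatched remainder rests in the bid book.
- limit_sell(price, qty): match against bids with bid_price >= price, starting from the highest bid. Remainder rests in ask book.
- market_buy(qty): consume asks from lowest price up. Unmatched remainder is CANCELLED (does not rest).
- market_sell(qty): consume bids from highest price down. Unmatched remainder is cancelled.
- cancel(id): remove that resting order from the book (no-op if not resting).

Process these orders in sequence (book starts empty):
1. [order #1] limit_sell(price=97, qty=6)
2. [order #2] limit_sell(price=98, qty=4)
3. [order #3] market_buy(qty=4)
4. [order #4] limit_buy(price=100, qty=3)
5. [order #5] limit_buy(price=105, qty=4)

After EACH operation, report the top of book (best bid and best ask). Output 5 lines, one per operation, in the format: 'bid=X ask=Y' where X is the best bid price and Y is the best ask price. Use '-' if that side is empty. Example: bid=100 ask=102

Answer: bid=- ask=97
bid=- ask=97
bid=- ask=97
bid=- ask=98
bid=105 ask=-

Derivation:
After op 1 [order #1] limit_sell(price=97, qty=6): fills=none; bids=[-] asks=[#1:6@97]
After op 2 [order #2] limit_sell(price=98, qty=4): fills=none; bids=[-] asks=[#1:6@97 #2:4@98]
After op 3 [order #3] market_buy(qty=4): fills=#3x#1:4@97; bids=[-] asks=[#1:2@97 #2:4@98]
After op 4 [order #4] limit_buy(price=100, qty=3): fills=#4x#1:2@97 #4x#2:1@98; bids=[-] asks=[#2:3@98]
After op 5 [order #5] limit_buy(price=105, qty=4): fills=#5x#2:3@98; bids=[#5:1@105] asks=[-]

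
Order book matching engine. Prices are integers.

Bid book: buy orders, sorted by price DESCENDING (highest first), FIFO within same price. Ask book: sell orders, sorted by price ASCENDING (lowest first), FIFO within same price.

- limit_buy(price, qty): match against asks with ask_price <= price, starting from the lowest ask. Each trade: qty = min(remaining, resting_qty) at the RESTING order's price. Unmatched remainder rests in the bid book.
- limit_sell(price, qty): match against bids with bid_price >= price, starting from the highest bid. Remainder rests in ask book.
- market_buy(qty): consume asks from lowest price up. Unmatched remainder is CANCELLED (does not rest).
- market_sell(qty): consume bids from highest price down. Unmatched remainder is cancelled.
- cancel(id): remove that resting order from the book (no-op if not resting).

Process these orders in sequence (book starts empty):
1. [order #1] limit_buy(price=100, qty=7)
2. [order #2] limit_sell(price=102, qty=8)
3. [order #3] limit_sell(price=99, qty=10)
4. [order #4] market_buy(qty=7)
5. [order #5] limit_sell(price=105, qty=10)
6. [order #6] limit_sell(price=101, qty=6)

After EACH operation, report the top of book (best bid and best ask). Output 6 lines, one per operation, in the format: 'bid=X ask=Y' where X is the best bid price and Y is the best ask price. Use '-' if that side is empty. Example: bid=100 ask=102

Answer: bid=100 ask=-
bid=100 ask=102
bid=- ask=99
bid=- ask=102
bid=- ask=102
bid=- ask=101

Derivation:
After op 1 [order #1] limit_buy(price=100, qty=7): fills=none; bids=[#1:7@100] asks=[-]
After op 2 [order #2] limit_sell(price=102, qty=8): fills=none; bids=[#1:7@100] asks=[#2:8@102]
After op 3 [order #3] limit_sell(price=99, qty=10): fills=#1x#3:7@100; bids=[-] asks=[#3:3@99 #2:8@102]
After op 4 [order #4] market_buy(qty=7): fills=#4x#3:3@99 #4x#2:4@102; bids=[-] asks=[#2:4@102]
After op 5 [order #5] limit_sell(price=105, qty=10): fills=none; bids=[-] asks=[#2:4@102 #5:10@105]
After op 6 [order #6] limit_sell(price=101, qty=6): fills=none; bids=[-] asks=[#6:6@101 #2:4@102 #5:10@105]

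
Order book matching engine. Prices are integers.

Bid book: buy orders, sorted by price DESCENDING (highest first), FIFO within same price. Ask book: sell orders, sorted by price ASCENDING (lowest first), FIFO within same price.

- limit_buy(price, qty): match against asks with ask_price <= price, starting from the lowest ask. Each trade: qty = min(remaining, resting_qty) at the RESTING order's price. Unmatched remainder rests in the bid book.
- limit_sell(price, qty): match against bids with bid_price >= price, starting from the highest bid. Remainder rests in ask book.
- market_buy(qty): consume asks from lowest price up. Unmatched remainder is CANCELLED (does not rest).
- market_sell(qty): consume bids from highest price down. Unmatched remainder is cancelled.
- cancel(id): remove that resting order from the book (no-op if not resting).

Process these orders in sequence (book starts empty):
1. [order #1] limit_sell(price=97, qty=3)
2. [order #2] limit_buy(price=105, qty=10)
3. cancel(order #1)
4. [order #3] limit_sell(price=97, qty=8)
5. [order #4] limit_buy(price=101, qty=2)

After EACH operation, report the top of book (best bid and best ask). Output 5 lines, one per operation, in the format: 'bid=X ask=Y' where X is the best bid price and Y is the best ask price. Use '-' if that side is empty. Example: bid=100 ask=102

Answer: bid=- ask=97
bid=105 ask=-
bid=105 ask=-
bid=- ask=97
bid=101 ask=-

Derivation:
After op 1 [order #1] limit_sell(price=97, qty=3): fills=none; bids=[-] asks=[#1:3@97]
After op 2 [order #2] limit_buy(price=105, qty=10): fills=#2x#1:3@97; bids=[#2:7@105] asks=[-]
After op 3 cancel(order #1): fills=none; bids=[#2:7@105] asks=[-]
After op 4 [order #3] limit_sell(price=97, qty=8): fills=#2x#3:7@105; bids=[-] asks=[#3:1@97]
After op 5 [order #4] limit_buy(price=101, qty=2): fills=#4x#3:1@97; bids=[#4:1@101] asks=[-]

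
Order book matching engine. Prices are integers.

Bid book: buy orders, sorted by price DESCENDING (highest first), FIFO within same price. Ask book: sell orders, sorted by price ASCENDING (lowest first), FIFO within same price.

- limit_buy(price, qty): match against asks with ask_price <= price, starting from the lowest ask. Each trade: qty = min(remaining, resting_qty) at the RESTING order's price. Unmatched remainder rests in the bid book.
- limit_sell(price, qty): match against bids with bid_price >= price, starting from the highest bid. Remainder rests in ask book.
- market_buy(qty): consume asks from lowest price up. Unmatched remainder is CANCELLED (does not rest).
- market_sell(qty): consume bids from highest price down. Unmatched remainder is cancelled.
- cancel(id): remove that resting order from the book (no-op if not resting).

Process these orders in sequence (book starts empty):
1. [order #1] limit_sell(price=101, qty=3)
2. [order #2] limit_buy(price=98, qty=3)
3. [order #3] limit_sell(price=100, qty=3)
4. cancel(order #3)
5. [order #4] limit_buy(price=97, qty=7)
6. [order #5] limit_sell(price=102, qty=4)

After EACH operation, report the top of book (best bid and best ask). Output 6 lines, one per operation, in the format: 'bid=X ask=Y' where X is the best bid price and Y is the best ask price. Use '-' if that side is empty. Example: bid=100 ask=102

Answer: bid=- ask=101
bid=98 ask=101
bid=98 ask=100
bid=98 ask=101
bid=98 ask=101
bid=98 ask=101

Derivation:
After op 1 [order #1] limit_sell(price=101, qty=3): fills=none; bids=[-] asks=[#1:3@101]
After op 2 [order #2] limit_buy(price=98, qty=3): fills=none; bids=[#2:3@98] asks=[#1:3@101]
After op 3 [order #3] limit_sell(price=100, qty=3): fills=none; bids=[#2:3@98] asks=[#3:3@100 #1:3@101]
After op 4 cancel(order #3): fills=none; bids=[#2:3@98] asks=[#1:3@101]
After op 5 [order #4] limit_buy(price=97, qty=7): fills=none; bids=[#2:3@98 #4:7@97] asks=[#1:3@101]
After op 6 [order #5] limit_sell(price=102, qty=4): fills=none; bids=[#2:3@98 #4:7@97] asks=[#1:3@101 #5:4@102]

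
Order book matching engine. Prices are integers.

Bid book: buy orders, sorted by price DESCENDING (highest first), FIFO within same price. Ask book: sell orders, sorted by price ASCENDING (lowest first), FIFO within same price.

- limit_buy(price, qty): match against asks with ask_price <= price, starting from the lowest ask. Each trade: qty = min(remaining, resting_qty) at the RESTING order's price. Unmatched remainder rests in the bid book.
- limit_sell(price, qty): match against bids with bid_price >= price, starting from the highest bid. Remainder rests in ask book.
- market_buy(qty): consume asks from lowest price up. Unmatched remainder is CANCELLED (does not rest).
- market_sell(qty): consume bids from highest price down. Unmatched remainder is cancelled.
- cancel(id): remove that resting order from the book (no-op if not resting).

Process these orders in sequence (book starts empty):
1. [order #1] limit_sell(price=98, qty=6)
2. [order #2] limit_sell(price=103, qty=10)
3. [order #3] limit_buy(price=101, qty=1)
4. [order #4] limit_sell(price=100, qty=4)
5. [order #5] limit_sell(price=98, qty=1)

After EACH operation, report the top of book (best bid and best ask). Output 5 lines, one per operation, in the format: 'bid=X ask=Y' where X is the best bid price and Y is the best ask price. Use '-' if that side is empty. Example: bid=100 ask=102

Answer: bid=- ask=98
bid=- ask=98
bid=- ask=98
bid=- ask=98
bid=- ask=98

Derivation:
After op 1 [order #1] limit_sell(price=98, qty=6): fills=none; bids=[-] asks=[#1:6@98]
After op 2 [order #2] limit_sell(price=103, qty=10): fills=none; bids=[-] asks=[#1:6@98 #2:10@103]
After op 3 [order #3] limit_buy(price=101, qty=1): fills=#3x#1:1@98; bids=[-] asks=[#1:5@98 #2:10@103]
After op 4 [order #4] limit_sell(price=100, qty=4): fills=none; bids=[-] asks=[#1:5@98 #4:4@100 #2:10@103]
After op 5 [order #5] limit_sell(price=98, qty=1): fills=none; bids=[-] asks=[#1:5@98 #5:1@98 #4:4@100 #2:10@103]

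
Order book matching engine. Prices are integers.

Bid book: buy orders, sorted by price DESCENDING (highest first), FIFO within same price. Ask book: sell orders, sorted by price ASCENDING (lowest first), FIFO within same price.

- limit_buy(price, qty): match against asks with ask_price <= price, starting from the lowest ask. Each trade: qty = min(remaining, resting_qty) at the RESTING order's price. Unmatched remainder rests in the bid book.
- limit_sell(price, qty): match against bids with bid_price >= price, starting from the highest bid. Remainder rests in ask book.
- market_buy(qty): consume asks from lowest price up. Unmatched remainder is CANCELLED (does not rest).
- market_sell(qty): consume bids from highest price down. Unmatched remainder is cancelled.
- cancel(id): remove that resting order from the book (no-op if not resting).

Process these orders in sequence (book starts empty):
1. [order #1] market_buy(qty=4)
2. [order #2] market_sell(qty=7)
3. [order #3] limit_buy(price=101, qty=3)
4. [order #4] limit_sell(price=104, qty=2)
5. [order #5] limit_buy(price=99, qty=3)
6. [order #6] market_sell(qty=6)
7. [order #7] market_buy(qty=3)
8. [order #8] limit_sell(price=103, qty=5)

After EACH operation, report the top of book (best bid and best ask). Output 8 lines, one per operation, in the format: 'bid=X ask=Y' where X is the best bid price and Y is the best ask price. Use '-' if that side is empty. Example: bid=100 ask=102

Answer: bid=- ask=-
bid=- ask=-
bid=101 ask=-
bid=101 ask=104
bid=101 ask=104
bid=- ask=104
bid=- ask=-
bid=- ask=103

Derivation:
After op 1 [order #1] market_buy(qty=4): fills=none; bids=[-] asks=[-]
After op 2 [order #2] market_sell(qty=7): fills=none; bids=[-] asks=[-]
After op 3 [order #3] limit_buy(price=101, qty=3): fills=none; bids=[#3:3@101] asks=[-]
After op 4 [order #4] limit_sell(price=104, qty=2): fills=none; bids=[#3:3@101] asks=[#4:2@104]
After op 5 [order #5] limit_buy(price=99, qty=3): fills=none; bids=[#3:3@101 #5:3@99] asks=[#4:2@104]
After op 6 [order #6] market_sell(qty=6): fills=#3x#6:3@101 #5x#6:3@99; bids=[-] asks=[#4:2@104]
After op 7 [order #7] market_buy(qty=3): fills=#7x#4:2@104; bids=[-] asks=[-]
After op 8 [order #8] limit_sell(price=103, qty=5): fills=none; bids=[-] asks=[#8:5@103]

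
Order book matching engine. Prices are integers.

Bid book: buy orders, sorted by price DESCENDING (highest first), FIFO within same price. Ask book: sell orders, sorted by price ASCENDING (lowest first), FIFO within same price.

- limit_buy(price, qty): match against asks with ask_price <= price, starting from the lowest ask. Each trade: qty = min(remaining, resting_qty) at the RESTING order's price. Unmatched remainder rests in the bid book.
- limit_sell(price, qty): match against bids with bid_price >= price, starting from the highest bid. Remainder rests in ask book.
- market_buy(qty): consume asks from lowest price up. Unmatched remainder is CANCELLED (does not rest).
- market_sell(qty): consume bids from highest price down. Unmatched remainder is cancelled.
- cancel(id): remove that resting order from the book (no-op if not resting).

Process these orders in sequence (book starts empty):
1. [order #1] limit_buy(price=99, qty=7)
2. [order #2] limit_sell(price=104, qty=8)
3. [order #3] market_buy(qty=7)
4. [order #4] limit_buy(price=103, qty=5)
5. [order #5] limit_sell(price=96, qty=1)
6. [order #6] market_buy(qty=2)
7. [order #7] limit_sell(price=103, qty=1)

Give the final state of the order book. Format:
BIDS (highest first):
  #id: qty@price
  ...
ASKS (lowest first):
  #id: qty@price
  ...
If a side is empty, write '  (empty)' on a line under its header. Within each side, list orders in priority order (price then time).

Answer: BIDS (highest first):
  #4: 3@103
  #1: 7@99
ASKS (lowest first):
  (empty)

Derivation:
After op 1 [order #1] limit_buy(price=99, qty=7): fills=none; bids=[#1:7@99] asks=[-]
After op 2 [order #2] limit_sell(price=104, qty=8): fills=none; bids=[#1:7@99] asks=[#2:8@104]
After op 3 [order #3] market_buy(qty=7): fills=#3x#2:7@104; bids=[#1:7@99] asks=[#2:1@104]
After op 4 [order #4] limit_buy(price=103, qty=5): fills=none; bids=[#4:5@103 #1:7@99] asks=[#2:1@104]
After op 5 [order #5] limit_sell(price=96, qty=1): fills=#4x#5:1@103; bids=[#4:4@103 #1:7@99] asks=[#2:1@104]
After op 6 [order #6] market_buy(qty=2): fills=#6x#2:1@104; bids=[#4:4@103 #1:7@99] asks=[-]
After op 7 [order #7] limit_sell(price=103, qty=1): fills=#4x#7:1@103; bids=[#4:3@103 #1:7@99] asks=[-]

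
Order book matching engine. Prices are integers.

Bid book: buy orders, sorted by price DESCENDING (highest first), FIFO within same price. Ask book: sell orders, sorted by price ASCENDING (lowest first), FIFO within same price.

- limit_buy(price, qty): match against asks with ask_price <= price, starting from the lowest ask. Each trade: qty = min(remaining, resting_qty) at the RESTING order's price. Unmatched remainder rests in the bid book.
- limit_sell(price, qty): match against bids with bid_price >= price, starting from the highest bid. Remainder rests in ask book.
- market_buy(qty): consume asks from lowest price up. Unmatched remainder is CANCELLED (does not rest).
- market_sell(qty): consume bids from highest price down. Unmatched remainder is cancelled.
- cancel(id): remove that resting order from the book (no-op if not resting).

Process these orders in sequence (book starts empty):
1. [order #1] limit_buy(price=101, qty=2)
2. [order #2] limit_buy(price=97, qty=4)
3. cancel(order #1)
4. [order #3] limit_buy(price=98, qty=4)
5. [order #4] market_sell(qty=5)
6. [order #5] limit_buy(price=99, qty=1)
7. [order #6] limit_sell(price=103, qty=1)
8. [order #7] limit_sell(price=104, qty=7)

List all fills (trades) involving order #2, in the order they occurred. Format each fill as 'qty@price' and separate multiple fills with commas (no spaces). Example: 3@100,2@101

After op 1 [order #1] limit_buy(price=101, qty=2): fills=none; bids=[#1:2@101] asks=[-]
After op 2 [order #2] limit_buy(price=97, qty=4): fills=none; bids=[#1:2@101 #2:4@97] asks=[-]
After op 3 cancel(order #1): fills=none; bids=[#2:4@97] asks=[-]
After op 4 [order #3] limit_buy(price=98, qty=4): fills=none; bids=[#3:4@98 #2:4@97] asks=[-]
After op 5 [order #4] market_sell(qty=5): fills=#3x#4:4@98 #2x#4:1@97; bids=[#2:3@97] asks=[-]
After op 6 [order #5] limit_buy(price=99, qty=1): fills=none; bids=[#5:1@99 #2:3@97] asks=[-]
After op 7 [order #6] limit_sell(price=103, qty=1): fills=none; bids=[#5:1@99 #2:3@97] asks=[#6:1@103]
After op 8 [order #7] limit_sell(price=104, qty=7): fills=none; bids=[#5:1@99 #2:3@97] asks=[#6:1@103 #7:7@104]

Answer: 1@97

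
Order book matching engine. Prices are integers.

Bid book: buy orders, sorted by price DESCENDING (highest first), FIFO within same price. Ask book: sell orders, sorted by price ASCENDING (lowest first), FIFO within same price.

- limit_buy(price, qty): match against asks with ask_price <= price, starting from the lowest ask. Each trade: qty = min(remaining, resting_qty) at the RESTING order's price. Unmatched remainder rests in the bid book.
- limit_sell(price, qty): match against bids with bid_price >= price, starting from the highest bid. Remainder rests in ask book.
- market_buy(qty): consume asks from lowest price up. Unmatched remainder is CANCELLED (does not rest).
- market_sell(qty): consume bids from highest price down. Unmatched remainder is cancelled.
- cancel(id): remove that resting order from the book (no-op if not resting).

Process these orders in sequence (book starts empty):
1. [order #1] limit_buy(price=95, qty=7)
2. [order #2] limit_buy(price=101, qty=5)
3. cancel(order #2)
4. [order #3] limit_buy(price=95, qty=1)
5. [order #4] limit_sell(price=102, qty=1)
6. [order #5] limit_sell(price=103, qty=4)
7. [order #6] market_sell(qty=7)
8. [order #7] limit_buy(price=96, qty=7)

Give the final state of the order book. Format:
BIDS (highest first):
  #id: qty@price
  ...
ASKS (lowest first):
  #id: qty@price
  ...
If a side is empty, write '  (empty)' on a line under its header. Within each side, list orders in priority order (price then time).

Answer: BIDS (highest first):
  #7: 7@96
  #3: 1@95
ASKS (lowest first):
  #4: 1@102
  #5: 4@103

Derivation:
After op 1 [order #1] limit_buy(price=95, qty=7): fills=none; bids=[#1:7@95] asks=[-]
After op 2 [order #2] limit_buy(price=101, qty=5): fills=none; bids=[#2:5@101 #1:7@95] asks=[-]
After op 3 cancel(order #2): fills=none; bids=[#1:7@95] asks=[-]
After op 4 [order #3] limit_buy(price=95, qty=1): fills=none; bids=[#1:7@95 #3:1@95] asks=[-]
After op 5 [order #4] limit_sell(price=102, qty=1): fills=none; bids=[#1:7@95 #3:1@95] asks=[#4:1@102]
After op 6 [order #5] limit_sell(price=103, qty=4): fills=none; bids=[#1:7@95 #3:1@95] asks=[#4:1@102 #5:4@103]
After op 7 [order #6] market_sell(qty=7): fills=#1x#6:7@95; bids=[#3:1@95] asks=[#4:1@102 #5:4@103]
After op 8 [order #7] limit_buy(price=96, qty=7): fills=none; bids=[#7:7@96 #3:1@95] asks=[#4:1@102 #5:4@103]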